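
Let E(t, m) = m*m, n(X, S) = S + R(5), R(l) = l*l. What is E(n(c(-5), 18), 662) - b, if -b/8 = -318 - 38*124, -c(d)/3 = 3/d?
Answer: 398004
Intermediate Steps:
R(l) = l²
c(d) = -9/d
n(X, S) = 25 + S (n(X, S) = S + 5² = S + 25 = 25 + S)
E(t, m) = m²
b = 40240 (b = -8*(-318 - 38*124) = -8*(-318 - 4712) = -8*(-5030) = 40240)
E(n(c(-5), 18), 662) - b = 662² - 1*40240 = 438244 - 40240 = 398004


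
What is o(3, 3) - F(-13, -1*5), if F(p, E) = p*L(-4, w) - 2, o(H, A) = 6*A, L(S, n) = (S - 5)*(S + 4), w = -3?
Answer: 20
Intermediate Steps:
L(S, n) = (-5 + S)*(4 + S)
F(p, E) = -2 (F(p, E) = p*(-20 + (-4)² - 1*(-4)) - 2 = p*(-20 + 16 + 4) - 2 = p*0 - 2 = 0 - 2 = -2)
o(3, 3) - F(-13, -1*5) = 6*3 - 1*(-2) = 18 + 2 = 20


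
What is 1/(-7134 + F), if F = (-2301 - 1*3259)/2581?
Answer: -2581/18418414 ≈ -0.00014013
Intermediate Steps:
F = -5560/2581 (F = (-2301 - 3259)*(1/2581) = -5560*1/2581 = -5560/2581 ≈ -2.1542)
1/(-7134 + F) = 1/(-7134 - 5560/2581) = 1/(-18418414/2581) = -2581/18418414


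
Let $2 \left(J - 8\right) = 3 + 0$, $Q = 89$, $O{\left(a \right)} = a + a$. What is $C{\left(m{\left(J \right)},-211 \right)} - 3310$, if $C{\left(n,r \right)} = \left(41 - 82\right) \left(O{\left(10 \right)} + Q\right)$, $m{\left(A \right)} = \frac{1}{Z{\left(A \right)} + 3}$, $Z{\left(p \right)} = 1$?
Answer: $-7779$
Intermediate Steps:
$O{\left(a \right)} = 2 a$
$J = \frac{19}{2}$ ($J = 8 + \frac{3 + 0}{2} = 8 + \frac{1}{2} \cdot 3 = 8 + \frac{3}{2} = \frac{19}{2} \approx 9.5$)
$m{\left(A \right)} = \frac{1}{4}$ ($m{\left(A \right)} = \frac{1}{1 + 3} = \frac{1}{4}$)
$C{\left(n,r \right)} = -4469$ ($C{\left(n,r \right)} = \left(41 - 82\right) \left(2 \cdot 10 + 89\right) = - 41 \left(20 + 89\right) = \left(-41\right) 109 = -4469$)
$C{\left(m{\left(J \right)},-211 \right)} - 3310 = -4469 - 3310 = -7779$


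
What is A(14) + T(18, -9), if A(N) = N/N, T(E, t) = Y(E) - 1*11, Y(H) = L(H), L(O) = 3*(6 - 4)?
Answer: -4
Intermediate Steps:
L(O) = 6 (L(O) = 3*2 = 6)
Y(H) = 6
T(E, t) = -5 (T(E, t) = 6 - 1*11 = 6 - 11 = -5)
A(N) = 1
A(14) + T(18, -9) = 1 - 5 = -4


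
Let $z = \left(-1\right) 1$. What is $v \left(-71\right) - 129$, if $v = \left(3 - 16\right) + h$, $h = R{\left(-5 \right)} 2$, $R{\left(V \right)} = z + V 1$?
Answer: $1646$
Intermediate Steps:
$z = -1$
$R{\left(V \right)} = -1 + V$ ($R{\left(V \right)} = -1 + V 1 = -1 + V$)
$h = -12$ ($h = \left(-1 - 5\right) 2 = \left(-6\right) 2 = -12$)
$v = -25$ ($v = \left(3 - 16\right) - 12 = -13 - 12 = -25$)
$v \left(-71\right) - 129 = \left(-25\right) \left(-71\right) - 129 = 1775 - 129 = 1646$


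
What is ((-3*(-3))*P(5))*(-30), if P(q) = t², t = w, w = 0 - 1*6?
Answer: -9720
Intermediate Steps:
w = -6 (w = 0 - 6 = -6)
t = -6
P(q) = 36 (P(q) = (-6)² = 36)
((-3*(-3))*P(5))*(-30) = (-3*(-3)*36)*(-30) = (9*36)*(-30) = 324*(-30) = -9720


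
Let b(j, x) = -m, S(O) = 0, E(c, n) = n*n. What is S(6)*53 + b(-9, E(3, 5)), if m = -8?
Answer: 8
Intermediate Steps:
E(c, n) = n**2
b(j, x) = 8 (b(j, x) = -1*(-8) = 8)
S(6)*53 + b(-9, E(3, 5)) = 0*53 + 8 = 0 + 8 = 8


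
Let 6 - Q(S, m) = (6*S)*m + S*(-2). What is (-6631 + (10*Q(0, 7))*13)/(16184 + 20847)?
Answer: -5851/37031 ≈ -0.15800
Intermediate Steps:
Q(S, m) = 6 + 2*S - 6*S*m (Q(S, m) = 6 - ((6*S)*m + S*(-2)) = 6 - (6*S*m - 2*S) = 6 - (-2*S + 6*S*m) = 6 + (2*S - 6*S*m) = 6 + 2*S - 6*S*m)
(-6631 + (10*Q(0, 7))*13)/(16184 + 20847) = (-6631 + (10*(6 + 2*0 - 6*0*7))*13)/(16184 + 20847) = (-6631 + (10*(6 + 0 + 0))*13)/37031 = (-6631 + (10*6)*13)*(1/37031) = (-6631 + 60*13)*(1/37031) = (-6631 + 780)*(1/37031) = -5851*1/37031 = -5851/37031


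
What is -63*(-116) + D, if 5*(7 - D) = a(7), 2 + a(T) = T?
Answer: 7314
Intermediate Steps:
a(T) = -2 + T
D = 6 (D = 7 - (-2 + 7)/5 = 7 - ⅕*5 = 7 - 1 = 6)
-63*(-116) + D = -63*(-116) + 6 = 7308 + 6 = 7314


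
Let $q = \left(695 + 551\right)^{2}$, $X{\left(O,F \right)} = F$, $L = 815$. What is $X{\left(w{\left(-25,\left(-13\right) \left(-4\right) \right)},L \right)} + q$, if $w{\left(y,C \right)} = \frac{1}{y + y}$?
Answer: $1553331$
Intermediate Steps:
$w{\left(y,C \right)} = \frac{1}{2 y}$
$q = 1552516$ ($q = 1246^{2} = 1552516$)
$X{\left(w{\left(-25,\left(-13\right) \left(-4\right) \right)},L \right)} + q = 815 + 1552516 = 1553331$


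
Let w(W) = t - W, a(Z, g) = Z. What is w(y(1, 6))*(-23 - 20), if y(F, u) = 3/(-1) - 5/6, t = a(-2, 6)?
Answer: -473/6 ≈ -78.833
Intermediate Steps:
t = -2
y(F, u) = -23/6 (y(F, u) = 3*(-1) - 5*⅙ = -3 - ⅚ = -23/6)
w(W) = -2 - W
w(y(1, 6))*(-23 - 20) = (-2 - 1*(-23/6))*(-23 - 20) = (-2 + 23/6)*(-43) = (11/6)*(-43) = -473/6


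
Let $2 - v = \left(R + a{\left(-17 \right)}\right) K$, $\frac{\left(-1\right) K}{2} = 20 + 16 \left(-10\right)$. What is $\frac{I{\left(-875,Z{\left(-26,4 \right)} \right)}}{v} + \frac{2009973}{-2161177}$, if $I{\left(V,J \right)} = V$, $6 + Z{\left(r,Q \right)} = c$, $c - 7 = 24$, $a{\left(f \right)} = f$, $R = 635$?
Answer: $- \frac{345910678099}{373965745726} \approx -0.92498$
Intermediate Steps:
$c = 31$ ($c = 7 + 24 = 31$)
$K = 280$ ($K = - 2 \left(20 + 16 \left(-10\right)\right) = - 2 \left(20 - 160\right) = \left(-2\right) \left(-140\right) = 280$)
$Z{\left(r,Q \right)} = 25$ ($Z{\left(r,Q \right)} = -6 + 31 = 25$)
$v = -173038$ ($v = 2 - \left(635 - 17\right) 280 = 2 - 618 \cdot 280 = 2 - 173040 = -173038$)
$\frac{I{\left(-875,Z{\left(-26,4 \right)} \right)}}{v} + \frac{2009973}{-2161177} = - \frac{875}{-173038} + \frac{2009973}{-2161177} = \left(-875\right) \left(- \frac{1}{173038}\right) + 2009973 \left(- \frac{1}{2161177}\right) = \frac{875}{173038} - \frac{2009973}{2161177} = - \frac{345910678099}{373965745726}$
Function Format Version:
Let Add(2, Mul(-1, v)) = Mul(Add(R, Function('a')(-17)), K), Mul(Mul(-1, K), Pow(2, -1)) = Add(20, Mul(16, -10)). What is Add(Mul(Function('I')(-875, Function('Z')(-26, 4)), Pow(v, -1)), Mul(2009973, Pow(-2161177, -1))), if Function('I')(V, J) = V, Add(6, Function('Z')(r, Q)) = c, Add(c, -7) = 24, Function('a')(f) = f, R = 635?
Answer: Rational(-345910678099, 373965745726) ≈ -0.92498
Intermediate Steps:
c = 31 (c = Add(7, 24) = 31)
K = 280 (K = Mul(-2, Add(20, Mul(16, -10))) = Mul(-2, Add(20, -160)) = Mul(-2, -140) = 280)
Function('Z')(r, Q) = 25 (Function('Z')(r, Q) = Add(-6, 31) = 25)
v = -173038 (v = Add(2, Mul(-1, Mul(Add(635, -17), 280))) = Add(2, Mul(-1, Mul(618, 280))) = Add(2, Mul(-1, 173040)) = Add(2, -173040) = -173038)
Add(Mul(Function('I')(-875, Function('Z')(-26, 4)), Pow(v, -1)), Mul(2009973, Pow(-2161177, -1))) = Add(Mul(-875, Pow(-173038, -1)), Mul(2009973, Pow(-2161177, -1))) = Add(Mul(-875, Rational(-1, 173038)), Mul(2009973, Rational(-1, 2161177))) = Add(Rational(875, 173038), Rational(-2009973, 2161177)) = Rational(-345910678099, 373965745726)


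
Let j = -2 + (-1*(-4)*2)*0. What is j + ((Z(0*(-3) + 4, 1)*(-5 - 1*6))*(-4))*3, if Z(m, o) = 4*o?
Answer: 526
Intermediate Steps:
j = -2 (j = -2 + (4*2)*0 = -2 + 8*0 = -2 + 0 = -2)
j + ((Z(0*(-3) + 4, 1)*(-5 - 1*6))*(-4))*3 = -2 + (((4*1)*(-5 - 1*6))*(-4))*3 = -2 + ((4*(-5 - 6))*(-4))*3 = -2 + ((4*(-11))*(-4))*3 = -2 - 44*(-4)*3 = -2 + 176*3 = -2 + 528 = 526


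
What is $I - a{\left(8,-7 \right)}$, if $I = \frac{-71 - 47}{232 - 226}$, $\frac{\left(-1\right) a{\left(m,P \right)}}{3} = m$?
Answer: $\frac{13}{3} \approx 4.3333$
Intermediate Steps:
$a{\left(m,P \right)} = - 3 m$
$I = - \frac{59}{3}$ ($I = - \frac{118}{6} = \left(-118\right) \frac{1}{6} = - \frac{59}{3} \approx -19.667$)
$I - a{\left(8,-7 \right)} = - \frac{59}{3} - \left(-3\right) 8 = - \frac{59}{3} - -24 = - \frac{59}{3} + 24 = \frac{13}{3}$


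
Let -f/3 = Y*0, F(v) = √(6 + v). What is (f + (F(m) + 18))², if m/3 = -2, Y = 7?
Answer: 324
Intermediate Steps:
m = -6 (m = 3*(-2) = -6)
f = 0 (f = -21*0 = -3*0 = 0)
(f + (F(m) + 18))² = (0 + (√(6 - 6) + 18))² = (0 + (√0 + 18))² = (0 + (0 + 18))² = (0 + 18)² = 18² = 324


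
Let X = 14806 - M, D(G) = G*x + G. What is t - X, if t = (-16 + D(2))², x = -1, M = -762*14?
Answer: -25218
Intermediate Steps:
M = -10668
D(G) = 0 (D(G) = G*(-1) + G = -G + G = 0)
t = 256 (t = (-16 + 0)² = (-16)² = 256)
X = 25474 (X = 14806 - 1*(-10668) = 14806 + 10668 = 25474)
t - X = 256 - 1*25474 = 256 - 25474 = -25218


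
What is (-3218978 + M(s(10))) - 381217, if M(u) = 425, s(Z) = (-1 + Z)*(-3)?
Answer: -3599770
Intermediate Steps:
s(Z) = 3 - 3*Z
(-3218978 + M(s(10))) - 381217 = (-3218978 + 425) - 381217 = -3218553 - 381217 = -3599770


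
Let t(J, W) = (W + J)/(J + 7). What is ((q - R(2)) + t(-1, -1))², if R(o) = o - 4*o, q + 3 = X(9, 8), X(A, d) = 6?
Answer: 676/9 ≈ 75.111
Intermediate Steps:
t(J, W) = (J + W)/(7 + J)
q = 3 (q = -3 + 6 = 3)
R(o) = -3*o
((q - R(2)) + t(-1, -1))² = ((3 - (-3)*2) + (-1 - 1)/(7 - 1))² = ((3 - 1*(-6)) - 2/6)² = ((3 + 6) + (⅙)*(-2))² = (9 - ⅓)² = (26/3)² = 676/9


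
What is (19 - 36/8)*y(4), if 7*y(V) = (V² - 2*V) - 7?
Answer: 29/14 ≈ 2.0714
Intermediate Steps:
y(V) = -1 - 2*V/7 + V²/7 (y(V) = ((V² - 2*V) - 7)/7 = (-7 + V² - 2*V)/7 = -1 - 2*V/7 + V²/7)
(19 - 36/8)*y(4) = (19 - 36/8)*(-1 - 2/7*4 + (⅐)*4²) = (19 - 36*⅛)*(-1 - 8/7 + (⅐)*16) = (19 - 9/2)*(-1 - 8/7 + 16/7) = (29/2)*(⅐) = 29/14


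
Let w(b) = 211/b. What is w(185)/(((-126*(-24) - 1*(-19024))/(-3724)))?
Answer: -196441/1019720 ≈ -0.19264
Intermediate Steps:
w(185)/(((-126*(-24) - 1*(-19024))/(-3724))) = (211/185)/(((-126*(-24) - 1*(-19024))/(-3724))) = (211*(1/185))/(((3024 + 19024)*(-1/3724))) = 211/(185*((22048*(-1/3724)))) = 211/(185*(-5512/931)) = (211/185)*(-931/5512) = -196441/1019720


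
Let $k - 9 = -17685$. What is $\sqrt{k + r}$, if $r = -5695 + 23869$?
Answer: $\sqrt{498} \approx 22.316$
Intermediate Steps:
$k = -17676$ ($k = 9 - 17685 = -17676$)
$r = 18174$
$\sqrt{k + r} = \sqrt{-17676 + 18174} = \sqrt{498}$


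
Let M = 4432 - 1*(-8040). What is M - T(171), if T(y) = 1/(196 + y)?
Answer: 4577223/367 ≈ 12472.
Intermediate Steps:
M = 12472 (M = 4432 + 8040 = 12472)
M - T(171) = 12472 - 1/(196 + 171) = 12472 - 1/367 = 4577223/367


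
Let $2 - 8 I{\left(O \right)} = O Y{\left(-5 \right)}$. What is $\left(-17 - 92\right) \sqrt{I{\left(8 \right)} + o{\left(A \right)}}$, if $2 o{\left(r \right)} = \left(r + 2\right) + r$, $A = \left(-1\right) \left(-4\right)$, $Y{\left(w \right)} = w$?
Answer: $- \frac{109 \sqrt{41}}{2} \approx -348.97$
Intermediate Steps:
$A = 4$
$I{\left(O \right)} = \frac{1}{4} + \frac{5 O}{8}$ ($I{\left(O \right)} = \frac{1}{4} - \frac{O \left(-5\right)}{8} = \frac{1}{4} - \frac{\left(-5\right) O}{8} = \frac{1}{4} + \frac{5 O}{8}$)
$o{\left(r \right)} = 1 + r$ ($o{\left(r \right)} = \frac{\left(r + 2\right) + r}{2} = \frac{\left(2 + r\right) + r}{2} = \frac{2 + 2 r}{2} = 1 + r$)
$\left(-17 - 92\right) \sqrt{I{\left(8 \right)} + o{\left(A \right)}} = \left(-17 - 92\right) \sqrt{\left(\frac{1}{4} + \frac{5}{8} \cdot 8\right) + \left(1 + 4\right)} = - 109 \sqrt{\left(\frac{1}{4} + 5\right) + 5} = - 109 \sqrt{\frac{21}{4} + 5} = - 109 \sqrt{\frac{41}{4}} = - 109 \frac{\sqrt{41}}{2} = - \frac{109 \sqrt{41}}{2}$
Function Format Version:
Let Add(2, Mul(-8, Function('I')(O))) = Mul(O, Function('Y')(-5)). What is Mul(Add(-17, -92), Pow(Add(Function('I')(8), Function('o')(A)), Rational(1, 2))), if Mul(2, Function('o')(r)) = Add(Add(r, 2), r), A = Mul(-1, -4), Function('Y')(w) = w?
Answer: Mul(Rational(-109, 2), Pow(41, Rational(1, 2))) ≈ -348.97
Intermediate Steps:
A = 4
Function('I')(O) = Add(Rational(1, 4), Mul(Rational(5, 8), O)) (Function('I')(O) = Add(Rational(1, 4), Mul(Rational(-1, 8), Mul(O, -5))) = Add(Rational(1, 4), Mul(Rational(-1, 8), Mul(-5, O))) = Add(Rational(1, 4), Mul(Rational(5, 8), O)))
Function('o')(r) = Add(1, r) (Function('o')(r) = Mul(Rational(1, 2), Add(Add(r, 2), r)) = Mul(Rational(1, 2), Add(Add(2, r), r)) = Mul(Rational(1, 2), Add(2, Mul(2, r))) = Add(1, r))
Mul(Add(-17, -92), Pow(Add(Function('I')(8), Function('o')(A)), Rational(1, 2))) = Mul(Add(-17, -92), Pow(Add(Add(Rational(1, 4), Mul(Rational(5, 8), 8)), Add(1, 4)), Rational(1, 2))) = Mul(-109, Pow(Add(Add(Rational(1, 4), 5), 5), Rational(1, 2))) = Mul(-109, Pow(Add(Rational(21, 4), 5), Rational(1, 2))) = Mul(-109, Pow(Rational(41, 4), Rational(1, 2))) = Mul(-109, Mul(Rational(1, 2), Pow(41, Rational(1, 2)))) = Mul(Rational(-109, 2), Pow(41, Rational(1, 2)))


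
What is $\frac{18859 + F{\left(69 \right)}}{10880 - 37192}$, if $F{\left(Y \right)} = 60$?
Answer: $- \frac{18919}{26312} \approx -0.71903$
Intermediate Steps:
$\frac{18859 + F{\left(69 \right)}}{10880 - 37192} = \frac{18859 + 60}{10880 - 37192} = \frac{18919}{-26312} = 18919 \left(- \frac{1}{26312}\right) = - \frac{18919}{26312}$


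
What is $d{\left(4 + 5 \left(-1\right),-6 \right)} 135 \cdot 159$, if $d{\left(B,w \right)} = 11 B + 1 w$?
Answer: $-364905$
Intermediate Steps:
$d{\left(B,w \right)} = w + 11 B$ ($d{\left(B,w \right)} = 11 B + w = w + 11 B$)
$d{\left(4 + 5 \left(-1\right),-6 \right)} 135 \cdot 159 = \left(-6 + 11 \left(4 + 5 \left(-1\right)\right)\right) 135 \cdot 159 = \left(-6 + 11 \left(4 - 5\right)\right) 135 \cdot 159 = \left(-6 + 11 \left(-1\right)\right) 135 \cdot 159 = \left(-6 - 11\right) 135 \cdot 159 = \left(-17\right) 135 \cdot 159 = \left(-2295\right) 159 = -364905$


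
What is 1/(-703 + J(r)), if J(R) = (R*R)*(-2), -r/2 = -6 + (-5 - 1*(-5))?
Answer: -1/991 ≈ -0.0010091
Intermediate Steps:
r = 12 (r = -2*(-6 + (-5 - 1*(-5))) = -2*(-6 + (-5 + 5)) = -2*(-6 + 0) = -2*(-6) = 12)
J(R) = -2*R**2 (J(R) = R**2*(-2) = -2*R**2)
1/(-703 + J(r)) = 1/(-703 - 2*12**2) = 1/(-703 - 2*144) = 1/(-703 - 288) = 1/(-991) = -1/991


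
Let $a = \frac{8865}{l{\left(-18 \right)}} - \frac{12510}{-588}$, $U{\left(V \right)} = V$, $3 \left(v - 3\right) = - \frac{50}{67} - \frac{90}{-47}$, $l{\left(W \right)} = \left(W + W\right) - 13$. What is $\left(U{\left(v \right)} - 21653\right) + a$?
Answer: $- \frac{2884448225}{132258} \approx -21809.0$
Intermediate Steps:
$l{\left(W \right)} = -13 + 2 W$ ($l{\left(W \right)} = 2 W - 13 = -13 + 2 W$)
$v = \frac{32021}{9447}$ ($v = 3 + \frac{- \frac{50}{67} - \frac{90}{-47}}{3} = 3 + \frac{\left(-50\right) \frac{1}{67} - - \frac{90}{47}}{3} = 3 + \frac{- \frac{50}{67} + \frac{90}{47}}{3} = 3 + \frac{1}{3} \cdot \frac{3680}{3149} = 3 + \frac{3680}{9447} = \frac{32021}{9447} \approx 3.3895$)
$a = - \frac{2235}{14}$ ($a = \frac{8865}{-13 + 2 \left(-18\right)} - \frac{12510}{-588} = \frac{8865}{-13 - 36} - - \frac{2085}{98} = \frac{8865}{-49} + \frac{2085}{98} = 8865 \left(- \frac{1}{49}\right) + \frac{2085}{98} = - \frac{8865}{49} + \frac{2085}{98} = - \frac{2235}{14} \approx -159.64$)
$\left(U{\left(v \right)} - 21653\right) + a = \left(\frac{32021}{9447} - 21653\right) - \frac{2235}{14} = - \frac{204523870}{9447} - \frac{2235}{14} = - \frac{2884448225}{132258}$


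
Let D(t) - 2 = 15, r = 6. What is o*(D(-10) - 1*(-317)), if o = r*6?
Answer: 12024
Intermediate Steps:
o = 36 (o = 6*6 = 36)
D(t) = 17 (D(t) = 2 + 15 = 17)
o*(D(-10) - 1*(-317)) = 36*(17 - 1*(-317)) = 36*(17 + 317) = 36*334 = 12024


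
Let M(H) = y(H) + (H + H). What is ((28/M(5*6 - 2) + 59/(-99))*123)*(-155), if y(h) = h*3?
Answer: 249116/33 ≈ 7549.0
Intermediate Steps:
y(h) = 3*h
M(H) = 5*H (M(H) = 3*H + (H + H) = 3*H + 2*H = 5*H)
((28/M(5*6 - 2) + 59/(-99))*123)*(-155) = ((28/((5*(5*6 - 2))) + 59/(-99))*123)*(-155) = ((28/((5*(30 - 2))) + 59*(-1/99))*123)*(-155) = ((28/((5*28)) - 59/99)*123)*(-155) = ((28/140 - 59/99)*123)*(-155) = ((28*(1/140) - 59/99)*123)*(-155) = ((1/5 - 59/99)*123)*(-155) = -196/495*123*(-155) = -8036/165*(-155) = 249116/33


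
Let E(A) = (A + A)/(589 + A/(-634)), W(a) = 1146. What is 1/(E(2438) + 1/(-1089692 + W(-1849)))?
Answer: 100959375862/841278329169 ≈ 0.12001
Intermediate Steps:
E(A) = 2*A/(589 - A/634) (E(A) = (2*A)/(589 + A*(-1/634)) = (2*A)/(589 - A/634) = 2*A/(589 - A/634))
1/(E(2438) + 1/(-1089692 + W(-1849))) = 1/(-1268*2438/(-373426 + 2438) + 1/(-1089692 + 1146)) = 1/(-1268*2438/(-370988) + 1/(-1088546)) = 1/(-1268*2438*(-1/370988) - 1/1088546) = 1/(772846/92747 - 1/1088546) = 1/(841278329169/100959375862) = 100959375862/841278329169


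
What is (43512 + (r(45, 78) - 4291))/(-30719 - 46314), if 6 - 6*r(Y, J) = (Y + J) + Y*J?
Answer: -77233/154066 ≈ -0.50130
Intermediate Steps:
r(Y, J) = 1 - J/6 - Y/6 - J*Y/6 (r(Y, J) = 1 - ((Y + J) + Y*J)/6 = 1 - ((J + Y) + J*Y)/6 = 1 - (J + Y + J*Y)/6 = 1 + (-J/6 - Y/6 - J*Y/6) = 1 - J/6 - Y/6 - J*Y/6)
(43512 + (r(45, 78) - 4291))/(-30719 - 46314) = (43512 + ((1 - ⅙*78 - ⅙*45 - ⅙*78*45) - 4291))/(-30719 - 46314) = (43512 + ((1 - 13 - 15/2 - 585) - 4291))/(-77033) = (43512 + (-1209/2 - 4291))*(-1/77033) = (43512 - 9791/2)*(-1/77033) = (77233/2)*(-1/77033) = -77233/154066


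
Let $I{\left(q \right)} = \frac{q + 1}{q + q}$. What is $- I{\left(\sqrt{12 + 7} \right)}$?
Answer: $- \frac{1}{2} - \frac{\sqrt{19}}{38} \approx -0.61471$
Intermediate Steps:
$I{\left(q \right)} = \frac{1 + q}{2 q}$
$- I{\left(\sqrt{12 + 7} \right)} = - \frac{1 + \sqrt{12 + 7}}{2 \sqrt{12 + 7}} = - \frac{1 + \sqrt{19}}{2 \sqrt{19}} = - \frac{\frac{\sqrt{19}}{19} \left(1 + \sqrt{19}\right)}{2} = - \frac{\sqrt{19} \left(1 + \sqrt{19}\right)}{38}$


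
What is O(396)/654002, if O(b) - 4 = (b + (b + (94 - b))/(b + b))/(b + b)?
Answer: 1411391/205115955264 ≈ 6.8809e-6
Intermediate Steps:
O(b) = 4 + (b + 47/b)/(2*b) (O(b) = 4 + (b + (b + (94 - b))/(b + b))/(b + b) = 4 + (b + 94/((2*b)))/((2*b)) = 4 + (b + 94*(1/(2*b)))*(1/(2*b)) = 4 + (b + 47/b)*(1/(2*b)) = 4 + (b + 47/b)/(2*b))
O(396)/654002 = (9/2 + (47/2)/396²)/654002 = (9/2 + (47/2)*(1/156816))*(1/654002) = (9/2 + 47/313632)*(1/654002) = (1411391/313632)*(1/654002) = 1411391/205115955264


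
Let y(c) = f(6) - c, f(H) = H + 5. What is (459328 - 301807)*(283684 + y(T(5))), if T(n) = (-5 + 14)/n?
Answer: 223438182786/5 ≈ 4.4688e+10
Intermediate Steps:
f(H) = 5 + H
T(n) = 9/n
y(c) = 11 - c (y(c) = (5 + 6) - c = 11 - c)
(459328 - 301807)*(283684 + y(T(5))) = (459328 - 301807)*(283684 + (11 - 9/5)) = 157521*(283684 + (11 - 9/5)) = 157521*(283684 + 46/5) = 157521*(1418466/5) = 223438182786/5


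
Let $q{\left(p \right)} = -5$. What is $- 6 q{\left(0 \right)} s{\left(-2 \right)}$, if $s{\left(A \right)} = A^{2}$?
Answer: $120$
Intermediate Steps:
$- 6 q{\left(0 \right)} s{\left(-2 \right)} = \left(-6\right) \left(-5\right) \left(-2\right)^{2} = 30 \cdot 4 = 120$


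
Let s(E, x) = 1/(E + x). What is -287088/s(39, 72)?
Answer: -31866768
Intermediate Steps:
-287088/s(39, 72) = -287088/(1/(39 + 72)) = -287088/(1/111) = -287088/1/111 = -287088*111 = -48*663891 = -31866768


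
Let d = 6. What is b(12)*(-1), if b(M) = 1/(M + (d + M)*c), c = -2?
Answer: 1/24 ≈ 0.041667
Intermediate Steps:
b(M) = 1/(-12 - M) (b(M) = 1/(M + (6 + M)*(-2)) = 1/(M + (-12 - 2*M)) = 1/(-12 - M))
b(12)*(-1) = -1/(-12 - 1*12) = -1/(-12 - 12) = -1/(-24) = -1/24*(-1) = 1/24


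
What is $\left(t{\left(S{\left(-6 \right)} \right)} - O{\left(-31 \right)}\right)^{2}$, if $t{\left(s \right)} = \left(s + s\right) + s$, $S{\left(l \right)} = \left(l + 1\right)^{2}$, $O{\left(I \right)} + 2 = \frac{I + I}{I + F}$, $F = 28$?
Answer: $\frac{28561}{9} \approx 3173.4$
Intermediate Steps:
$O{\left(I \right)} = -2 + \frac{2 I}{28 + I}$ ($O{\left(I \right)} = -2 + \frac{I + I}{I + 28} = -2 + \frac{2 I}{28 + I}$)
$S{\left(l \right)} = \left(1 + l\right)^{2}$
$t{\left(s \right)} = 3 s$ ($t{\left(s \right)} = 2 s + s = 3 s$)
$\left(t{\left(S{\left(-6 \right)} \right)} - O{\left(-31 \right)}\right)^{2} = \left(3 \left(1 - 6\right)^{2} - - \frac{56}{28 - 31}\right)^{2} = \left(3 \left(-5\right)^{2} - - \frac{56}{-3}\right)^{2} = \left(3 \cdot 25 - \left(-56\right) \left(- \frac{1}{3}\right)\right)^{2} = \left(75 - \frac{56}{3}\right)^{2} = \left(\frac{169}{3}\right)^{2} = \frac{28561}{9}$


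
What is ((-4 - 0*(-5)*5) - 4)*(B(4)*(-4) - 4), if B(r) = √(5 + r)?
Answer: 128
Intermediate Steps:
((-4 - 0*(-5)*5) - 4)*(B(4)*(-4) - 4) = ((-4 - 0*(-5)*5) - 4)*(√(5 + 4)*(-4) - 4) = ((-4 - 0*5) - 4)*(√9*(-4) - 4) = ((-4 - 1*0) - 4)*(3*(-4) - 4) = ((-4 + 0) - 4)*(-12 - 4) = (-4 - 4)*(-16) = -8*(-16) = 128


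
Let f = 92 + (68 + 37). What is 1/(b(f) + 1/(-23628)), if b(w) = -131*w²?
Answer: -23628/120124255813 ≈ -1.9670e-7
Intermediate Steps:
f = 197 (f = 92 + 105 = 197)
1/(b(f) + 1/(-23628)) = 1/(-131*197² + 1/(-23628)) = 1/(-131*38809 - 1/23628) = 1/(-5083979 - 1/23628) = 1/(-120124255813/23628) = -23628/120124255813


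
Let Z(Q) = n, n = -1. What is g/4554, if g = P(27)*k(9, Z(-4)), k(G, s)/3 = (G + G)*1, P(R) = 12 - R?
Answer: -45/253 ≈ -0.17787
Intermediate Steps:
Z(Q) = -1
k(G, s) = 6*G (k(G, s) = 3*((G + G)*1) = 3*((2*G)*1) = 3*(2*G) = 6*G)
g = -810 (g = (12 - 1*27)*(6*9) = (12 - 27)*54 = -15*54 = -810)
g/4554 = -810/4554 = -810*1/4554 = -45/253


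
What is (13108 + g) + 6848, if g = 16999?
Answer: 36955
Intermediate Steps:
(13108 + g) + 6848 = (13108 + 16999) + 6848 = 30107 + 6848 = 36955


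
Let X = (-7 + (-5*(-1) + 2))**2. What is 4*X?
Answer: 0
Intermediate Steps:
X = 0 (X = (-7 + (5 + 2))**2 = (-7 + 7)**2 = 0**2 = 0)
4*X = 4*0 = 0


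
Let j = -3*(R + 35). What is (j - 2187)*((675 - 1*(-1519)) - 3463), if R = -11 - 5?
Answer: 2847636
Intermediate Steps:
R = -16
j = -57 (j = -3*(-16 + 35) = -3*19 = -57)
(j - 2187)*((675 - 1*(-1519)) - 3463) = (-57 - 2187)*((675 - 1*(-1519)) - 3463) = -2244*((675 + 1519) - 3463) = -2244*(2194 - 3463) = -2244*(-1269) = 2847636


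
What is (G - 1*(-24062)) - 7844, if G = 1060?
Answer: 17278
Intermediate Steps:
(G - 1*(-24062)) - 7844 = (1060 - 1*(-24062)) - 7844 = (1060 + 24062) - 7844 = 25122 - 7844 = 17278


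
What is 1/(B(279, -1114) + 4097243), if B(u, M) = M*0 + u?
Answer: 1/4097522 ≈ 2.4405e-7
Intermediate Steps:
B(u, M) = u (B(u, M) = 0 + u = u)
1/(B(279, -1114) + 4097243) = 1/(279 + 4097243) = 1/4097522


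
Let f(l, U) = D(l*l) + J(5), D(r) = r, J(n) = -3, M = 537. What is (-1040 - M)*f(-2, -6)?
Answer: -1577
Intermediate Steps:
f(l, U) = -3 + l**2 (f(l, U) = l*l - 3 = l**2 - 3 = -3 + l**2)
(-1040 - M)*f(-2, -6) = (-1040 - 1*537)*(-3 + (-2)**2) = (-1040 - 537)*(-3 + 4) = -1577*1 = -1577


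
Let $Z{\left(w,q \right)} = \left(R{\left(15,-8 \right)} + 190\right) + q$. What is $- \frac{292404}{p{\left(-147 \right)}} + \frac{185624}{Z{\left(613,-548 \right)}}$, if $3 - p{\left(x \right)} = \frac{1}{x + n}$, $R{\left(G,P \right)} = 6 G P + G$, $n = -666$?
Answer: $- \frac{63288503759}{648430} \approx -97603.0$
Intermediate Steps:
$R{\left(G,P \right)} = G + 6 G P$ ($R{\left(G,P \right)} = 6 G P + G = G + 6 G P$)
$Z{\left(w,q \right)} = -515 + q$ ($Z{\left(w,q \right)} = \left(15 \left(1 + 6 \left(-8\right)\right) + 190\right) + q = \left(15 \left(1 - 48\right) + 190\right) + q = \left(15 \left(-47\right) + 190\right) + q = \left(-705 + 190\right) + q = -515 + q$)
$p{\left(x \right)} = 3 - \frac{1}{-666 + x}$ ($p{\left(x \right)} = 3 - \frac{1}{x - 666} = 3 - \frac{1}{-666 + x}$)
$- \frac{292404}{p{\left(-147 \right)}} + \frac{185624}{Z{\left(613,-548 \right)}} = - \frac{292404}{\frac{1}{-666 - 147} \left(-1999 + 3 \left(-147\right)\right)} + \frac{185624}{-515 - 548} = - \frac{292404}{\frac{1}{-813} \left(-1999 - 441\right)} + \frac{185624}{-1063} = - \frac{292404}{\left(- \frac{1}{813}\right) \left(-2440\right)} + 185624 \left(- \frac{1}{1063}\right) = - \frac{292404}{\frac{2440}{813}} - \frac{185624}{1063} = \left(-292404\right) \frac{813}{2440} - \frac{185624}{1063} = - \frac{59431113}{610} - \frac{185624}{1063} = - \frac{63288503759}{648430}$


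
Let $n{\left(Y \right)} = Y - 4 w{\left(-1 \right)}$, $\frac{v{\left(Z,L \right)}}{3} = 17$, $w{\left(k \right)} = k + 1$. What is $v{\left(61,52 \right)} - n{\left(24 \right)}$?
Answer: $27$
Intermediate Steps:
$w{\left(k \right)} = 1 + k$
$v{\left(Z,L \right)} = 51$ ($v{\left(Z,L \right)} = 3 \cdot 17 = 51$)
$n{\left(Y \right)} = Y$ ($n{\left(Y \right)} = Y - 4 \left(1 - 1\right) = Y - 0 = Y + 0 = Y$)
$v{\left(61,52 \right)} - n{\left(24 \right)} = 51 - 24 = 27$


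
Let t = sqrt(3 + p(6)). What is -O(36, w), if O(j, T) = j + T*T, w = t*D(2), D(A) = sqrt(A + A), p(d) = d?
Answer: -72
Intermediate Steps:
t = 3 (t = sqrt(3 + 6) = sqrt(9) = 3)
D(A) = sqrt(2)*sqrt(A) (D(A) = sqrt(2*A) = sqrt(2)*sqrt(A))
w = 6 (w = 3*(sqrt(2)*sqrt(2)) = 3*2 = 6)
O(j, T) = j + T**2
-O(36, w) = -(36 + 6**2) = -(36 + 36) = -1*72 = -72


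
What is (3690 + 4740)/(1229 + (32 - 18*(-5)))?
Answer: 8430/1351 ≈ 6.2398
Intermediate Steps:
(3690 + 4740)/(1229 + (32 - 18*(-5))) = 8430/(1229 + (32 + 90)) = 8430/(1229 + 122) = 8430/1351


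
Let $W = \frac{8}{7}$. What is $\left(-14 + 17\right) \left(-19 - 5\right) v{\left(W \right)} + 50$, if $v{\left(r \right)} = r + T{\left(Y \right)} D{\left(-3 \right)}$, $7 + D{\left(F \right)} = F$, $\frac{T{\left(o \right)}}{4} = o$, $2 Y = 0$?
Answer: $- \frac{226}{7} \approx -32.286$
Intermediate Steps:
$Y = 0$ ($Y = \frac{1}{2} \cdot 0 = 0$)
$T{\left(o \right)} = 4 o$
$D{\left(F \right)} = -7 + F$
$W = \frac{8}{7}$ ($W = 8 \cdot \frac{1}{7} = \frac{8}{7} \approx 1.1429$)
$v{\left(r \right)} = r$ ($v{\left(r \right)} = r + 4 \cdot 0 \left(-7 - 3\right) = r + 0 \left(-10\right) = r + 0 = r$)
$\left(-14 + 17\right) \left(-19 - 5\right) v{\left(W \right)} + 50 = \left(-14 + 17\right) \left(-19 - 5\right) \frac{8}{7} + 50 = 3 \left(-24\right) \frac{8}{7} + 50 = \left(-72\right) \frac{8}{7} + 50 = - \frac{576}{7} + 50 = - \frac{226}{7}$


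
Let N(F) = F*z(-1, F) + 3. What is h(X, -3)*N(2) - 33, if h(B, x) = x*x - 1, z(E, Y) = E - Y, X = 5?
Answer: -57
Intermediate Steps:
N(F) = 3 + F*(-1 - F) (N(F) = F*(-1 - F) + 3 = 3 + F*(-1 - F))
h(B, x) = -1 + x**2 (h(B, x) = x**2 - 1 = -1 + x**2)
h(X, -3)*N(2) - 33 = (-1 + (-3)**2)*(3 - 1*2*(1 + 2)) - 33 = (-1 + 9)*(3 - 1*2*3) - 33 = 8*(3 - 6) - 33 = 8*(-3) - 33 = -24 - 33 = -57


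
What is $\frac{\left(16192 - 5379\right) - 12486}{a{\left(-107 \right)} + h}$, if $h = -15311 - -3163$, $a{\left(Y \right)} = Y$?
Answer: $\frac{1673}{12255} \approx 0.13652$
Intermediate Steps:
$h = -12148$ ($h = -15311 + 3163 = -12148$)
$\frac{\left(16192 - 5379\right) - 12486}{a{\left(-107 \right)} + h} = \frac{\left(16192 - 5379\right) - 12486}{-107 - 12148} = \frac{10813 - 12486}{-12255} = \left(-1673\right) \left(- \frac{1}{12255}\right) = \frac{1673}{12255}$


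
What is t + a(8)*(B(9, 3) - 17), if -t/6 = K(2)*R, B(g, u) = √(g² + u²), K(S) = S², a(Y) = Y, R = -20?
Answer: 344 + 24*√10 ≈ 419.89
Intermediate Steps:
t = 480 (t = -6*2²*(-20) = -24*(-20) = -6*(-80) = 480)
t + a(8)*(B(9, 3) - 17) = 480 + 8*(√(9² + 3²) - 17) = 480 + 8*(√(81 + 9) - 17) = 480 + 8*(√90 - 17) = 480 + 8*(3*√10 - 17) = 480 + 8*(-17 + 3*√10) = 480 + (-136 + 24*√10) = 344 + 24*√10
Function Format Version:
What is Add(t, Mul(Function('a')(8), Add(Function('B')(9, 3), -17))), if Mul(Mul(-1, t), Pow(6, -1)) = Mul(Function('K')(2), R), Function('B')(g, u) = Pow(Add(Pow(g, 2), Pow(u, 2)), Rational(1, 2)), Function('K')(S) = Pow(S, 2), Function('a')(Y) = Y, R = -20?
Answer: Add(344, Mul(24, Pow(10, Rational(1, 2)))) ≈ 419.89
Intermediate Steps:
t = 480 (t = Mul(-6, Mul(Pow(2, 2), -20)) = Mul(-6, Mul(4, -20)) = Mul(-6, -80) = 480)
Add(t, Mul(Function('a')(8), Add(Function('B')(9, 3), -17))) = Add(480, Mul(8, Add(Pow(Add(Pow(9, 2), Pow(3, 2)), Rational(1, 2)), -17))) = Add(480, Mul(8, Add(Pow(Add(81, 9), Rational(1, 2)), -17))) = Add(480, Mul(8, Add(Pow(90, Rational(1, 2)), -17))) = Add(480, Mul(8, Add(Mul(3, Pow(10, Rational(1, 2))), -17))) = Add(480, Mul(8, Add(-17, Mul(3, Pow(10, Rational(1, 2)))))) = Add(480, Add(-136, Mul(24, Pow(10, Rational(1, 2))))) = Add(344, Mul(24, Pow(10, Rational(1, 2))))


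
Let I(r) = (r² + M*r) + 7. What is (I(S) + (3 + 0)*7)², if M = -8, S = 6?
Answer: 256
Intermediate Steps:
I(r) = 7 + r² - 8*r (I(r) = (r² - 8*r) + 7 = 7 + r² - 8*r)
(I(S) + (3 + 0)*7)² = ((7 + 6² - 8*6) + (3 + 0)*7)² = ((7 + 36 - 48) + 3*7)² = (-5 + 21)² = 16² = 256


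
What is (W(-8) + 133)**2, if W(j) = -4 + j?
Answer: 14641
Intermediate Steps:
(W(-8) + 133)**2 = ((-4 - 8) + 133)**2 = (-12 + 133)**2 = 121**2 = 14641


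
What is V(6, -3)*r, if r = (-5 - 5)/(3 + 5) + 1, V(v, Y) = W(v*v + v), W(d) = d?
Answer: -21/2 ≈ -10.500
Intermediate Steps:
V(v, Y) = v + v**2 (V(v, Y) = v*v + v = v**2 + v = v + v**2)
r = -1/4 (r = -10/8 + 1 = -10*1/8 + 1 = -5/4 + 1 = -1/4 ≈ -0.25000)
V(6, -3)*r = (6*(1 + 6))*(-1/4) = (6*7)*(-1/4) = 42*(-1/4) = -21/2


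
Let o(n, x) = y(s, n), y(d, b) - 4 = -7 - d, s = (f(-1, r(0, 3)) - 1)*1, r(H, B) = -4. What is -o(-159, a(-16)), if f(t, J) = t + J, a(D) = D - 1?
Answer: -3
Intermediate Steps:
a(D) = -1 + D
f(t, J) = J + t
s = -6 (s = ((-4 - 1) - 1)*1 = (-5 - 1)*1 = -6*1 = -6)
y(d, b) = -3 - d (y(d, b) = 4 + (-7 - d) = -3 - d)
o(n, x) = 3 (o(n, x) = -3 - 1*(-6) = -3 + 6 = 3)
-o(-159, a(-16)) = -1*3 = -3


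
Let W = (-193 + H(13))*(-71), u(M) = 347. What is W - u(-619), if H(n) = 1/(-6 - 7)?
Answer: 173699/13 ≈ 13361.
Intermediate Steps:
H(n) = -1/13 (H(n) = 1/(-13) = -1/13)
W = 178210/13 (W = (-193 - 1/13)*(-71) = -2510/13*(-71) = 178210/13 ≈ 13708.)
W - u(-619) = 178210/13 - 1*347 = 178210/13 - 347 = 173699/13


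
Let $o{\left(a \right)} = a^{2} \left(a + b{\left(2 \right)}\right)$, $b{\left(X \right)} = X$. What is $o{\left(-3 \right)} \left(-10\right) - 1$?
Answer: $89$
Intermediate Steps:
$o{\left(a \right)} = a^{2} \left(2 + a\right)$ ($o{\left(a \right)} = a^{2} \left(a + 2\right) = a^{2} \left(2 + a\right)$)
$o{\left(-3 \right)} \left(-10\right) - 1 = \left(-3\right)^{2} \left(2 - 3\right) \left(-10\right) - 1 = 9 \left(-1\right) \left(-10\right) - 1 = \left(-9\right) \left(-10\right) - 1 = 90 - 1 = 89$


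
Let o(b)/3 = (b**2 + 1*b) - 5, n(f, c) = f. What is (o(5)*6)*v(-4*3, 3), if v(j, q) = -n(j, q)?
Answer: 5400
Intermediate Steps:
v(j, q) = -j
o(b) = -15 + 3*b + 3*b**2 (o(b) = 3*((b**2 + 1*b) - 5) = 3*((b**2 + b) - 5) = 3*((b + b**2) - 5) = 3*(-5 + b + b**2) = -15 + 3*b + 3*b**2)
(o(5)*6)*v(-4*3, 3) = ((-15 + 3*5 + 3*5**2)*6)*(-(-4)*3) = ((-15 + 15 + 3*25)*6)*(-1*(-12)) = ((-15 + 15 + 75)*6)*12 = (75*6)*12 = 450*12 = 5400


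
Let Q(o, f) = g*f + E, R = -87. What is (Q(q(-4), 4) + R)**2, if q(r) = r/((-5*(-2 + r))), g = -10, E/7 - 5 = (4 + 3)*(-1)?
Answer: 19881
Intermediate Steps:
E = -14 (E = 35 + 7*((4 + 3)*(-1)) = 35 + 7*(7*(-1)) = 35 + 7*(-7) = 35 - 49 = -14)
q(r) = r/(10 - 5*r)
Q(o, f) = -14 - 10*f (Q(o, f) = -10*f - 14 = -14 - 10*f)
(Q(q(-4), 4) + R)**2 = ((-14 - 10*4) - 87)**2 = ((-14 - 40) - 87)**2 = (-54 - 87)**2 = (-141)**2 = 19881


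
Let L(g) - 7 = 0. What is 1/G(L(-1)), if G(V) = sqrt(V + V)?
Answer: sqrt(14)/14 ≈ 0.26726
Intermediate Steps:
L(g) = 7 (L(g) = 7 + 0 = 7)
G(V) = sqrt(2)*sqrt(V) (G(V) = sqrt(2*V) = sqrt(2)*sqrt(V))
1/G(L(-1)) = 1/(sqrt(2)*sqrt(7)) = 1/(sqrt(14)) = sqrt(14)/14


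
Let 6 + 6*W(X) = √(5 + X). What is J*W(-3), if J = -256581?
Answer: 256581 - 85527*√2/2 ≈ 1.9610e+5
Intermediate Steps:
W(X) = -1 + √(5 + X)/6
J*W(-3) = -256581*(-1 + √(5 - 3)/6) = -256581*(-1 + √2/6) = 256581 - 85527*√2/2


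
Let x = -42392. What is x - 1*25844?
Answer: -68236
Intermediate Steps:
x - 1*25844 = -42392 - 1*25844 = -42392 - 25844 = -68236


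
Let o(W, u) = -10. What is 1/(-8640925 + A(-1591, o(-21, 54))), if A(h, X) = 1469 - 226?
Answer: -1/8639682 ≈ -1.1575e-7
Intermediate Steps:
A(h, X) = 1243
1/(-8640925 + A(-1591, o(-21, 54))) = 1/(-8640925 + 1243) = 1/(-8639682) = -1/8639682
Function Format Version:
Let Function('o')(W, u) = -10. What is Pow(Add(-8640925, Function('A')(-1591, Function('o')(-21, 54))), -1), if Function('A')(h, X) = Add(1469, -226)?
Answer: Rational(-1, 8639682) ≈ -1.1575e-7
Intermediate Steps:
Function('A')(h, X) = 1243
Pow(Add(-8640925, Function('A')(-1591, Function('o')(-21, 54))), -1) = Pow(Add(-8640925, 1243), -1) = Pow(-8639682, -1) = Rational(-1, 8639682)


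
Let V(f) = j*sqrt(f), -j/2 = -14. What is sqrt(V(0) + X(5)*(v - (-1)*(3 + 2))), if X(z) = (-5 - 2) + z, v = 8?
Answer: I*sqrt(26) ≈ 5.099*I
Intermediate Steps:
j = 28 (j = -2*(-14) = 28)
X(z) = -7 + z
V(f) = 28*sqrt(f)
sqrt(V(0) + X(5)*(v - (-1)*(3 + 2))) = sqrt(28*sqrt(0) + (-7 + 5)*(8 - (-1)*(3 + 2))) = sqrt(28*0 - 2*(8 - (-1)*5)) = sqrt(0 - 2*(8 - 1*(-5))) = sqrt(0 - 2*(8 + 5)) = sqrt(0 - 2*13) = sqrt(0 - 26) = sqrt(-26) = I*sqrt(26)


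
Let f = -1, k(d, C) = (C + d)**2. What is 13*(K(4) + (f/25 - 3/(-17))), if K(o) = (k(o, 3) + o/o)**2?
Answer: 13813254/425 ≈ 32502.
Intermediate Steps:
K(o) = (1 + (3 + o)**2)**2 (K(o) = ((3 + o)**2 + o/o)**2 = ((3 + o)**2 + 1)**2 = (1 + (3 + o)**2)**2)
13*(K(4) + (f/25 - 3/(-17))) = 13*((1 + (3 + 4)**2)**2 + (-1/25 - 3/(-17))) = 13*((1 + 7**2)**2 + (-1*1/25 - 3*(-1/17))) = 13*((1 + 49)**2 + (-1/25 + 3/17)) = 13*(50**2 + 58/425) = 13*(2500 + 58/425) = 13*(1062558/425) = 13813254/425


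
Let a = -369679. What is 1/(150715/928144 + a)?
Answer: -928144/343115195061 ≈ -2.7051e-6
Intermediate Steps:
1/(150715/928144 + a) = 1/(150715/928144 - 369679) = 1/(-343115195061/928144) = -928144/343115195061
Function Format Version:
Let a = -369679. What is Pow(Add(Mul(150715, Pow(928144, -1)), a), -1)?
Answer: Rational(-928144, 343115195061) ≈ -2.7051e-6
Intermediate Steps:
Pow(Add(Mul(150715, Pow(928144, -1)), a), -1) = Pow(Add(Mul(150715, Pow(928144, -1)), -369679), -1) = Pow(Add(Mul(150715, Rational(1, 928144)), -369679), -1) = Pow(Add(Rational(150715, 928144), -369679), -1) = Pow(Rational(-343115195061, 928144), -1) = Rational(-928144, 343115195061)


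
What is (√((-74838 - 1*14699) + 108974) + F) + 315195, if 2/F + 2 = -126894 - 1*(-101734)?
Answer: 3965468294/12581 + √19437 ≈ 3.1533e+5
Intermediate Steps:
F = -1/12581 (F = 2/(-2 + (-126894 - 1*(-101734))) = 2/(-2 + (-126894 + 101734)) = 2/(-2 - 25160) = 2/(-25162) = 2*(-1/25162) = -1/12581 ≈ -7.9485e-5)
(√((-74838 - 1*14699) + 108974) + F) + 315195 = (√((-74838 - 1*14699) + 108974) - 1/12581) + 315195 = (√((-74838 - 14699) + 108974) - 1/12581) + 315195 = (√(-89537 + 108974) - 1/12581) + 315195 = (√19437 - 1/12581) + 315195 = (-1/12581 + √19437) + 315195 = 3965468294/12581 + √19437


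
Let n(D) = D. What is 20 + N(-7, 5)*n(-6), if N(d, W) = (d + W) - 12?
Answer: 104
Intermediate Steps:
N(d, W) = -12 + W + d (N(d, W) = (W + d) - 12 = -12 + W + d)
20 + N(-7, 5)*n(-6) = 20 + (-12 + 5 - 7)*(-6) = 20 - 14*(-6) = 20 + 84 = 104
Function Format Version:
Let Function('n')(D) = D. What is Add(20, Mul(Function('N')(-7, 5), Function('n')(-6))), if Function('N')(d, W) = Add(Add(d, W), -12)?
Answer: 104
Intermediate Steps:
Function('N')(d, W) = Add(-12, W, d) (Function('N')(d, W) = Add(Add(W, d), -12) = Add(-12, W, d))
Add(20, Mul(Function('N')(-7, 5), Function('n')(-6))) = Add(20, Mul(Add(-12, 5, -7), -6)) = Add(20, Mul(-14, -6)) = Add(20, 84) = 104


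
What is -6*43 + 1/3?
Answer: -773/3 ≈ -257.67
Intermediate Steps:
-6*43 + 1/3 = -258 + 1/3 = -773/3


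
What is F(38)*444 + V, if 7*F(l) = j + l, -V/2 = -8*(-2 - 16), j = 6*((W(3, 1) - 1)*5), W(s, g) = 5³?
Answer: 1666536/7 ≈ 2.3808e+5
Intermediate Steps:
W(s, g) = 125
j = 3720 (j = 6*((125 - 1)*5) = 6*(124*5) = 6*620 = 3720)
V = -288 (V = -(-16)*(-2 - 16) = -(-16)*(-18) = -2*144 = -288)
F(l) = 3720/7 + l/7 (F(l) = (3720 + l)/7 = 3720/7 + l/7)
F(38)*444 + V = (3720/7 + (⅐)*38)*444 - 288 = (3720/7 + 38/7)*444 - 288 = (3758/7)*444 - 288 = 1668552/7 - 288 = 1666536/7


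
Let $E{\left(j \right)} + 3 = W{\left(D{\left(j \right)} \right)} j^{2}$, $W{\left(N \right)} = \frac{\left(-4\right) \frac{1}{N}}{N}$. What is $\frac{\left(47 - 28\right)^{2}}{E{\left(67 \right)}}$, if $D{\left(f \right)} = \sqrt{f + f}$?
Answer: $- \frac{361}{137} \approx -2.635$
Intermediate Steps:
$D{\left(f \right)} = \sqrt{2} \sqrt{f}$ ($D{\left(f \right)} = \sqrt{2 f} = \sqrt{2} \sqrt{f}$)
$W{\left(N \right)} = - \frac{4}{N^{2}}$
$E{\left(j \right)} = -3 - 2 j$ ($E{\left(j \right)} = -3 + - \frac{4}{2 j} j^{2} = -3 + - 4 \frac{1}{2 j} j^{2} = -3 + - \frac{2}{j} j^{2} = -3 - 2 j$)
$\frac{\left(47 - 28\right)^{2}}{E{\left(67 \right)}} = \frac{\left(47 - 28\right)^{2}}{-3 - 134} = \frac{19^{2}}{-3 - 134} = \frac{361}{-137} = 361 \left(- \frac{1}{137}\right) = - \frac{361}{137}$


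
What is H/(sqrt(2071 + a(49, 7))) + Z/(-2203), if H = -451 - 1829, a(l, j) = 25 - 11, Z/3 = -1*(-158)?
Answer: -474/2203 - 152*sqrt(2085)/139 ≈ -50.147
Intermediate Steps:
Z = 474 (Z = 3*(-1*(-158)) = 3*158 = 474)
a(l, j) = 14
H = -2280
H/(sqrt(2071 + a(49, 7))) + Z/(-2203) = -2280/sqrt(2071 + 14) + 474/(-2203) = -2280*sqrt(2085)/2085 + 474*(-1/2203) = -152*sqrt(2085)/139 - 474/2203 = -474/2203 - 152*sqrt(2085)/139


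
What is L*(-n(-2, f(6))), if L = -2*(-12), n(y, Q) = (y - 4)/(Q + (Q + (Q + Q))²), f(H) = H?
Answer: 24/55 ≈ 0.43636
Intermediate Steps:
n(y, Q) = (-4 + y)/(Q + 9*Q²) (n(y, Q) = (-4 + y)/(Q + (Q + 2*Q)²) = (-4 + y)/(Q + (3*Q)²) = (-4 + y)/(Q + 9*Q²))
L = 24
L*(-n(-2, f(6))) = 24*(-(-4 - 2)/(6*(1 + 9*6))) = 24*(-(-6)/(6*(1 + 54))) = 24*(-(-6)/(6*55)) = 24*(-1*(-1/55)) = 24*(1/55) = 24/55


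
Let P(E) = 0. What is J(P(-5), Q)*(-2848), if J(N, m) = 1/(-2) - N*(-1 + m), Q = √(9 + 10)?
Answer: 1424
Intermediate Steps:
Q = √19 ≈ 4.3589
J(N, m) = -½ - N*(-1 + m)
J(P(-5), Q)*(-2848) = (-½ + 0 - 1*0*√19)*(-2848) = (-½ + 0 + 0)*(-2848) = -½*(-2848) = 1424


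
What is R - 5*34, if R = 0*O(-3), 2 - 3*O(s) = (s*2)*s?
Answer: -170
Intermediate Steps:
O(s) = ⅔ - 2*s²/3 (O(s) = ⅔ - s*2*s/3 = ⅔ - 2*s*s/3 = ⅔ - 2*s²/3)
R = 0 (R = 0*(⅔ - ⅔*(-3)²) = 0*(⅔ - ⅔*9) = 0*(⅔ - 6) = 0*(-16/3) = 0)
R - 5*34 = 0 - 5*34 = 0 - 170 = -170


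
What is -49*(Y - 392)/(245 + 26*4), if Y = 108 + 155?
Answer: 6321/349 ≈ 18.112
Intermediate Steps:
Y = 263
-49*(Y - 392)/(245 + 26*4) = -49*(263 - 392)/(245 + 26*4) = -(-6321)/(245 + 104) = -(-6321)/349 = -49*(-129/349) = 6321/349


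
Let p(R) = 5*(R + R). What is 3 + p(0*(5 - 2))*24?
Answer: 3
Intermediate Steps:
p(R) = 10*R (p(R) = 5*(2*R) = 10*R)
3 + p(0*(5 - 2))*24 = 3 + (10*(0*(5 - 2)))*24 = 3 + (10*(0*3))*24 = 3 + (10*0)*24 = 3 + 0*24 = 3 + 0 = 3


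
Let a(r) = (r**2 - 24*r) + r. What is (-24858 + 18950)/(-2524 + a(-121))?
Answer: -1477/3725 ≈ -0.39651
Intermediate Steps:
a(r) = r**2 - 23*r
(-24858 + 18950)/(-2524 + a(-121)) = (-24858 + 18950)/(-2524 - 121*(-23 - 121)) = -5908/(-2524 - 121*(-144)) = -5908/(-2524 + 17424) = -5908/14900 = -5908*1/14900 = -1477/3725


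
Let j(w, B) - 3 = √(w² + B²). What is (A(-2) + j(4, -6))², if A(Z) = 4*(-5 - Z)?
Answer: 133 - 36*√13 ≈ 3.2002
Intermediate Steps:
j(w, B) = 3 + √(B² + w²) (j(w, B) = 3 + √(w² + B²) = 3 + √(B² + w²))
A(Z) = -20 - 4*Z
(A(-2) + j(4, -6))² = ((-20 - 4*(-2)) + (3 + √((-6)² + 4²)))² = ((-20 + 8) + (3 + √(36 + 16)))² = (-12 + (3 + √52))² = (-12 + (3 + 2*√13))² = (-9 + 2*√13)²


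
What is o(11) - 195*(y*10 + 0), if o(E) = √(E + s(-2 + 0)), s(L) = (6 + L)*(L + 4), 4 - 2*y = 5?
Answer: 975 + √19 ≈ 979.36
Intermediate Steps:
y = -½ (y = 2 - ½*5 = 2 - 5/2 = -½ ≈ -0.50000)
s(L) = (4 + L)*(6 + L) (s(L) = (6 + L)*(4 + L) = (4 + L)*(6 + L))
o(E) = √(8 + E) (o(E) = √(E + (24 + (-2 + 0)² + 10*(-2 + 0))) = √(E + (24 + (-2)² + 10*(-2))) = √(E + (24 + 4 - 20)) = √(E + 8) = √(8 + E))
o(11) - 195*(y*10 + 0) = √(8 + 11) - 195*(-½*10 + 0) = √19 - 195*(-5 + 0) = √19 - 195*(-5) = √19 + 975 = 975 + √19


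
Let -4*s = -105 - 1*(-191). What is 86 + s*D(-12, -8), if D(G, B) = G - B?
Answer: 172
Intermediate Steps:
s = -43/2 (s = -(-105 - 1*(-191))/4 = -(-105 + 191)/4 = -¼*86 = -43/2 ≈ -21.500)
86 + s*D(-12, -8) = 86 - 43*(-12 - 1*(-8))/2 = 86 - 43*(-12 + 8)/2 = 86 - 43/2*(-4) = 86 + 86 = 172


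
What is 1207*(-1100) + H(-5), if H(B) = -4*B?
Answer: -1327680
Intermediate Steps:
1207*(-1100) + H(-5) = 1207*(-1100) - 4*(-5) = -1327700 + 20 = -1327680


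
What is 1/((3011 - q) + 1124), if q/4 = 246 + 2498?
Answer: -1/6841 ≈ -0.00014618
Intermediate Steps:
q = 10976 (q = 4*(246 + 2498) = 4*2744 = 10976)
1/((3011 - q) + 1124) = 1/((3011 - 1*10976) + 1124) = 1/((3011 - 10976) + 1124) = 1/(-7965 + 1124) = 1/(-6841) = -1/6841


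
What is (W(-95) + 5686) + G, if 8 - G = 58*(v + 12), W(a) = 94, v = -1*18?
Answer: 6136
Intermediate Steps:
v = -18
G = 356 (G = 8 - 58*(-18 + 12) = 8 - 58*(-6) = 8 - 1*(-348) = 8 + 348 = 356)
(W(-95) + 5686) + G = (94 + 5686) + 356 = 5780 + 356 = 6136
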